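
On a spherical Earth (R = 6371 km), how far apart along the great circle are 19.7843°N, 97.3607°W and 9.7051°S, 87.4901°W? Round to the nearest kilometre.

3453 km

Δλ = -87.4901 − -97.3607 = 9.8706°.
Δφ = -9.7051 − 19.7843 = -29.4894°.
a = sin²(Δφ/2) + cos φ₁ · cos φ₂ · sin²(Δλ/2) = 0.071641.
c = 2·atan2(√a, √(1−a)) = 0.54193 rad → d = 6371·c ≈ 3452.61 km.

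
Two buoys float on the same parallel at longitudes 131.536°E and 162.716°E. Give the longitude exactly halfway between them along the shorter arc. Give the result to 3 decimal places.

Signed shortest Δλ from +131.536° to +162.716° is +31.180°.
Midpoint longitude = +131.536° + (+31.180°)/2 = +131.536° + 15.590° = +147.126°.

147.126°E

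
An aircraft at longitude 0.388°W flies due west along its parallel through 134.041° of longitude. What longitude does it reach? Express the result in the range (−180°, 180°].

Start at -0.388°; shift −134.041° → -134.429°.
-134.429° already lies in (−180°, 180°].

134.429°W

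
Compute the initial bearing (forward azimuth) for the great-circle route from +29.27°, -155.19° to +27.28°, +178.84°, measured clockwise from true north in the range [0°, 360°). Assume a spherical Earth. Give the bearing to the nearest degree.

271°

Δλ = 178.84 − -155.19 = 334.03°; wrapped into (−180°, 180°]: -25.97°.
θ = atan2( sin Δλ · cos φ₂ , cos φ₁ · sin φ₂ − sin φ₁ · cos φ₂ · cos Δλ )
  = atan2(-0.38920, 0.00915) = -88.653° → normalised to [0°, 360°): 271.347°.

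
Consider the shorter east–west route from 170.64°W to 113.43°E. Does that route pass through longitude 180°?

Yes

Naïve |113.43 − -170.64| = 284.07° > 180°, so the shorter arc goes the other way round — across 180°.
Signed shortest Δλ = ((113.43 − -170.64 + 180) mod 360) − 180 = -75.93°.
Going west by 75.93° from -170.64° passes through 180° before reaching +113.43°.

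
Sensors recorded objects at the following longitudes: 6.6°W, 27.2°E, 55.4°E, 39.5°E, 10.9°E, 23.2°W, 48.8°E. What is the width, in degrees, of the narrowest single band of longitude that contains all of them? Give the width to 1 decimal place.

78.6°

Sort the longitudes: -23.2°, -6.6°, +10.9°, +27.2°, +39.5°, +48.8°, +55.4°.
Eastward gaps between consecutive values (wrapping around): 16.6°, 17.5°, 16.3°, 12.3°, 9.3°, 6.6°, 281.4°.
Largest gap = 281.4° ⇒ minimal covering band is its complement: 360° − 281.4° = 78.6°.
Band runs from -23.2° eastward to +55.4°.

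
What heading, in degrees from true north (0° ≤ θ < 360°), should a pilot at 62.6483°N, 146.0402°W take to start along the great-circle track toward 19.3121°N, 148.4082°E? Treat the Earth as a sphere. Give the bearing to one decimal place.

Δλ = 148.4082 − -146.0402 = 294.4484°; wrapped into (−180°, 180°]: -65.5516°.
θ = atan2( sin Δλ · cos φ₂ , cos φ₁ · sin φ₂ − sin φ₁ · cos φ₂ · cos Δλ )
  = atan2(-0.85911, -0.19497) = -102.786° → normalised to [0°, 360°): 257.214°.

257.2°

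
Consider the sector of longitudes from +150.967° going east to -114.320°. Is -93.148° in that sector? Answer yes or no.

No

Band width going east from +150.967° to -114.320°: ((-114.320 − 150.967) mod 360) = 94.713°.
Offset of -93.148° east of the west edge: ((-93.148 − 150.967) mod 360) = 115.885°.
115.885° > 94.713° ⇒ outside.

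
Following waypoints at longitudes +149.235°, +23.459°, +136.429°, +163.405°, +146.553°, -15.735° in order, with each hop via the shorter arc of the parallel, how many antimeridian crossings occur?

0

Leg 1: +149.235° → +23.459°, shortest Δλ = -125.776° (west) — does not cross 180°.
Leg 2: +23.459° → +136.429°, shortest Δλ = 112.97° (east) — does not cross 180°.
Leg 3: +136.429° → +163.405°, shortest Δλ = 26.976° (east) — does not cross 180°.
Leg 4: +163.405° → +146.553°, shortest Δλ = -16.852° (west) — does not cross 180°.
Leg 5: +146.553° → -15.735°, shortest Δλ = -162.288° (west) — does not cross 180°.
Total crossings: 0.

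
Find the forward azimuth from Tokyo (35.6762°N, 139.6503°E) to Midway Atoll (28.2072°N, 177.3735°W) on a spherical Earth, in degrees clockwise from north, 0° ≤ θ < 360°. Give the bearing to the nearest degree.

89°

Δλ = -177.3735 − 139.6503 = -317.0238°; wrapped into (−180°, 180°]: 42.9762°.
θ = atan2( sin Δλ · cos φ₂ , cos φ₁ · sin φ₂ − sin φ₁ · cos φ₂ · cos Δλ )
  = atan2(0.60074, 0.00793) = 89.243° → normalised to [0°, 360°): 89.243°.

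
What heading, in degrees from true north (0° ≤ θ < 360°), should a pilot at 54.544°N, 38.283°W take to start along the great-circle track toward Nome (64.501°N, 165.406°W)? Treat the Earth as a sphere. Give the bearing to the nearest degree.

335°

Δλ = -165.406 − -38.283 = -127.123°.
θ = atan2( sin Δλ · cos φ₂ , cos φ₁ · sin φ₂ − sin φ₁ · cos φ₂ · cos Δλ )
  = atan2(-0.34325, 0.73521) = -25.027° → normalised to [0°, 360°): 334.973°.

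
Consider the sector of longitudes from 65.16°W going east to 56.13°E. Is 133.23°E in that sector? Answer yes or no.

Band width going east from -65.16° to +56.13°: ((56.13 − -65.16) mod 360) = 121.29°.
Offset of +133.23° east of the west edge: ((133.23 − -65.16) mod 360) = 198.39°.
198.39° > 121.29° ⇒ outside.

No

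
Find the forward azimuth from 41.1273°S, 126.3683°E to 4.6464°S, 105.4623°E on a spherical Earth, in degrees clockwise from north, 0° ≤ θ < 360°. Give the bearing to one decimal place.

327.2°

Δλ = 105.4623 − 126.3683 = -20.9060°.
θ = atan2( sin Δλ · cos φ₂ , cos φ₁ · sin φ₂ − sin φ₁ · cos φ₂ · cos Δλ )
  = atan2(-0.35566, 0.55140) = -32.823° → normalised to [0°, 360°): 327.177°.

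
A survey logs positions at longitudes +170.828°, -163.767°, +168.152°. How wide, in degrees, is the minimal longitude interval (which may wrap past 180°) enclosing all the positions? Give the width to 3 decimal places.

28.081°

Sort the longitudes: -163.767°, +168.152°, +170.828°.
Eastward gaps between consecutive values (wrapping around): 331.919°, 2.676°, 25.405°.
Largest gap = 331.919° ⇒ minimal covering band is its complement: 360° − 331.919° = 28.081°.
Band runs from +168.152° eastward to -163.767°, crossing the antimeridian.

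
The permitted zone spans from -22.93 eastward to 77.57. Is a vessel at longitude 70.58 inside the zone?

Band width going east from -22.93° to +77.57°: ((77.57 − -22.93) mod 360) = 100.50°.
Offset of +70.58° east of the west edge: ((70.58 − -22.93) mod 360) = 93.51°.
93.51° ≤ 100.50° ⇒ inside.

Yes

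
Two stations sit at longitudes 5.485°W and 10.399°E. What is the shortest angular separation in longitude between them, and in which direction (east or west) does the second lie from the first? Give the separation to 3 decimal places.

Raw difference: 10.399 − -5.485 = 15.884°.
Normalise into (−180°, 180°]: 15.884° stays 15.884°.
Positive ⇒ the second point lies to the east; separation 15.884°.

15.884° east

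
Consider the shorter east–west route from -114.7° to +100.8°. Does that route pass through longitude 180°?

Yes

Naïve |100.8 − -114.7| = 215.5° > 180°, so the shorter arc goes the other way round — across 180°.
Signed shortest Δλ = ((100.8 − -114.7 + 180) mod 360) − 180 = -144.5°.
Going west by 144.5° from -114.7° passes through 180° before reaching +100.8°.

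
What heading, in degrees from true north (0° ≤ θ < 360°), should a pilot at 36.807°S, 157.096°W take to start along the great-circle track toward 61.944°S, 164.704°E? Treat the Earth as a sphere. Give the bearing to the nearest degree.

211°

Δλ = 164.704 − -157.096 = 321.800°; wrapped into (−180°, 180°]: -38.200°.
θ = atan2( sin Δλ · cos φ₂ , cos φ₁ · sin φ₂ − sin φ₁ · cos φ₂ · cos Δλ )
  = atan2(-0.29086, -0.48513) = -149.055° → normalised to [0°, 360°): 210.945°.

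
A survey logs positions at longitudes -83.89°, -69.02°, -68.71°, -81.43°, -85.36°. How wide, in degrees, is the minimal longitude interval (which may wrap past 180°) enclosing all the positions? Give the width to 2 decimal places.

16.65°

Sort the longitudes: -85.36°, -83.89°, -81.43°, -69.02°, -68.71°.
Eastward gaps between consecutive values (wrapping around): 1.47°, 2.46°, 12.41°, 0.31°, 343.35°.
Largest gap = 343.35° ⇒ minimal covering band is its complement: 360° − 343.35° = 16.65°.
Band runs from -85.36° eastward to -68.71°.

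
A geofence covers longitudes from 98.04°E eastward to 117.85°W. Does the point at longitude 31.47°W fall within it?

No

Band width going east from +98.04° to -117.85°: ((-117.85 − 98.04) mod 360) = 144.11°.
Offset of -31.47° east of the west edge: ((-31.47 − 98.04) mod 360) = 230.49°.
230.49° > 144.11° ⇒ outside.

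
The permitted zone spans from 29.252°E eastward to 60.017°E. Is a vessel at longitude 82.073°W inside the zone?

No

Band width going east from +29.252° to +60.017°: ((60.017 − 29.252) mod 360) = 30.765°.
Offset of -82.073° east of the west edge: ((-82.073 − 29.252) mod 360) = 248.675°.
248.675° > 30.765° ⇒ outside.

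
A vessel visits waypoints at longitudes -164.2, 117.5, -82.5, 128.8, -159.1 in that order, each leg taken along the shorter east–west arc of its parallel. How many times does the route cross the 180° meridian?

4

Leg 1: -164.2° → +117.5°, shortest Δλ = -78.3° (west) — crosses 180°.
Leg 2: +117.5° → -82.5°, shortest Δλ = 160.0° (east) — crosses 180°.
Leg 3: -82.5° → +128.8°, shortest Δλ = -148.7° (west) — crosses 180°.
Leg 4: +128.8° → -159.1°, shortest Δλ = 72.1° (east) — crosses 180°.
Total crossings: 4.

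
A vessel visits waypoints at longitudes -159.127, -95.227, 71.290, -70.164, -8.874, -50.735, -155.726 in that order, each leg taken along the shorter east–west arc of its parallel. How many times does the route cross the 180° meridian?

Leg 1: -159.127° → -95.227°, shortest Δλ = 63.9° (east) — does not cross 180°.
Leg 2: -95.227° → +71.290°, shortest Δλ = 166.517° (east) — does not cross 180°.
Leg 3: +71.290° → -70.164°, shortest Δλ = -141.454° (west) — does not cross 180°.
Leg 4: -70.164° → -8.874°, shortest Δλ = 61.29° (east) — does not cross 180°.
Leg 5: -8.874° → -50.735°, shortest Δλ = -41.861° (west) — does not cross 180°.
Leg 6: -50.735° → -155.726°, shortest Δλ = -104.991° (west) — does not cross 180°.
Total crossings: 0.

0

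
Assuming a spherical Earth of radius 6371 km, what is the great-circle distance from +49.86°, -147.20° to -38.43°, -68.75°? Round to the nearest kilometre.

Δλ = -68.75 − -147.20 = 78.45°.
Δφ = -38.43 − 49.86 = -88.29°.
a = sin²(Δφ/2) + cos φ₁ · cos φ₂ · sin²(Δλ/2) = 0.687025.
c = 2·atan2(√a, √(1−a)) = 1.95417 rad → d = 6371·c ≈ 12450.01 km.

12450 km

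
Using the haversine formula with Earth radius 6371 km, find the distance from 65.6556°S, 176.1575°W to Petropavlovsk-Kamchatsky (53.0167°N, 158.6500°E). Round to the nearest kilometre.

Δλ = 158.6500 − -176.1575 = 334.8075°; wrapped into (−180°, 180°]: -25.1925°.
Δφ = 53.0167 − -65.6556 = 118.6723°.
a = sin²(Δφ/2) + cos φ₁ · cos φ₂ · sin²(Δλ/2) = 0.751693.
c = 2·atan2(√a, √(1−a)) = 2.09831 rad → d = 6371·c ≈ 13368.34 km.

13368 km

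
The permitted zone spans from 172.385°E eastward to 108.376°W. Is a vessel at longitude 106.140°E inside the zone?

No

Band width going east from +172.385° to -108.376°: ((-108.376 − 172.385) mod 360) = 79.239°.
Offset of +106.140° east of the west edge: ((106.140 − 172.385) mod 360) = 293.755°.
293.755° > 79.239° ⇒ outside.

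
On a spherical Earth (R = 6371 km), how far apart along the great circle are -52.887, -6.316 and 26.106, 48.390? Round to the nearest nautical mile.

Δλ = 48.390 − -6.316 = 54.706°.
Δφ = 26.106 − -52.887 = 78.993°.
a = sin²(Δφ/2) + cos φ₁ · cos φ₂ · sin²(Δλ/2) = 0.518924.
c = 2·atan2(√a, √(1−a)) = 1.60865 rad → d = 6371·c ≈ 10248.73 km ≈ 5533.87 nmi.

5534 nmi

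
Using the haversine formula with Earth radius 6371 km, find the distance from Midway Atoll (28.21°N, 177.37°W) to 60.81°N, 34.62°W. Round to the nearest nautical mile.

5161 nmi

Δλ = -34.62 − -177.37 = 142.75°.
Δφ = 60.81 − 28.21 = 32.60°.
a = sin²(Δφ/2) + cos φ₁ · cos φ₂ · sin²(Δλ/2) = 0.464715.
c = 2·atan2(√a, √(1−a)) = 1.50017 rad → d = 6371·c ≈ 9557.57 km ≈ 5160.67 nmi.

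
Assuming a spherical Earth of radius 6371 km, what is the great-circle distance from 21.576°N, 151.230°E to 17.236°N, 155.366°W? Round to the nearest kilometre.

Δλ = -155.366 − 151.230 = -306.596°; wrapped into (−180°, 180°]: 53.404°.
Δφ = 17.236 − 21.576 = -4.340°.
a = sin²(Δφ/2) + cos φ₁ · cos φ₂ · sin²(Δλ/2) = 0.180769.
c = 2·atan2(√a, √(1−a)) = 0.87830 rad → d = 6371·c ≈ 5595.64 km.

5596 km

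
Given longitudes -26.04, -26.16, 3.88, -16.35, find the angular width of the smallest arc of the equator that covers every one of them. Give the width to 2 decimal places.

Sort the longitudes: -26.16°, -26.04°, -16.35°, +3.88°.
Eastward gaps between consecutive values (wrapping around): 0.12°, 9.69°, 20.23°, 329.96°.
Largest gap = 329.96° ⇒ minimal covering band is its complement: 360° − 329.96° = 30.04°.
Band runs from -26.16° eastward to +3.88°.

30.04°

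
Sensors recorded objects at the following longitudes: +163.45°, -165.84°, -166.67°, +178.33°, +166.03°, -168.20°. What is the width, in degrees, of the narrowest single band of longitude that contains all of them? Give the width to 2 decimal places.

30.71°

Sort the longitudes: -168.20°, -166.67°, -165.84°, +163.45°, +166.03°, +178.33°.
Eastward gaps between consecutive values (wrapping around): 1.53°, 0.83°, 329.29°, 2.58°, 12.30°, 13.47°.
Largest gap = 329.29° ⇒ minimal covering band is its complement: 360° − 329.29° = 30.71°.
Band runs from +163.45° eastward to -165.84°, crossing the antimeridian.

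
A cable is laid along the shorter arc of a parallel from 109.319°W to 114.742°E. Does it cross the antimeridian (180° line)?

Yes

Naïve |114.742 − -109.319| = 224.061° > 180°, so the shorter arc goes the other way round — across 180°.
Signed shortest Δλ = ((114.742 − -109.319 + 180) mod 360) − 180 = -135.939°.
Going west by 135.939° from -109.319° passes through 180° before reaching +114.742°.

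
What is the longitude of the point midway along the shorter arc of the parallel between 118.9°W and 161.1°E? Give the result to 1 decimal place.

Signed shortest Δλ from -118.9° to +161.1° is -80.0°.
Midpoint longitude = -118.9° + (-80.0°)/2 = -118.9° − 40.0° = -158.9°.
(The naïve average (-118.9 + +161.1)/2 = 21.1° is on the wrong side of the globe.)

158.9°W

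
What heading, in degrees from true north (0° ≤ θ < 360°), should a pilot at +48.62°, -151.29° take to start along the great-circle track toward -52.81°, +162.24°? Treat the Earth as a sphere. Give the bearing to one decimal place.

Δλ = 162.24 − -151.29 = 313.53°; wrapped into (−180°, 180°]: -46.47°.
θ = atan2( sin Δλ · cos φ₂ , cos φ₁ · sin φ₂ − sin φ₁ · cos φ₂ · cos Δλ )
  = atan2(-0.43824, -0.83899) = -152.420° → normalised to [0°, 360°): 207.580°.

207.6°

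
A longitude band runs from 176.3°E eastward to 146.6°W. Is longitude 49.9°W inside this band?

Band width going east from +176.3° to -146.6°: ((-146.6 − 176.3) mod 360) = 37.1°.
Offset of -49.9° east of the west edge: ((-49.9 − 176.3) mod 360) = 133.8°.
133.8° > 37.1° ⇒ outside.

No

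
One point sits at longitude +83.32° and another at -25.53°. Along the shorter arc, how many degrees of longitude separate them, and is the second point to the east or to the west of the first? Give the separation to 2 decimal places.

108.85° west

Raw difference: -25.53 − 83.32 = -108.85°.
Normalise into (−180°, 180°]: -108.85° stays -108.85°.
Negative ⇒ the second point lies to the west; separation 108.85°.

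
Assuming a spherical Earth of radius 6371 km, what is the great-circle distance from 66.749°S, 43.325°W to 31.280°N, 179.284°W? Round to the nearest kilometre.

Δλ = -179.284 − -43.325 = -135.959°.
Δφ = 31.280 − -66.749 = 98.029°.
a = sin²(Δφ/2) + cos φ₁ · cos φ₂ · sin²(Δλ/2) = 0.859787.
c = 2·atan2(√a, √(1−a)) = 2.37398 rad → d = 6371·c ≈ 15124.65 km.

15125 km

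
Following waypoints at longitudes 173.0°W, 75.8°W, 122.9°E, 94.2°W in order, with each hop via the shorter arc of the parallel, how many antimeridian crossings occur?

Leg 1: -173.0° → -75.8°, shortest Δλ = 97.2° (east) — does not cross 180°.
Leg 2: -75.8° → +122.9°, shortest Δλ = -161.3° (west) — crosses 180°.
Leg 3: +122.9° → -94.2°, shortest Δλ = 142.9° (east) — crosses 180°.
Total crossings: 2.

2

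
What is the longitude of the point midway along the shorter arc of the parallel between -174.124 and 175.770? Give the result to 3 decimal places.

-179.177°

Signed shortest Δλ from -174.124° to +175.770° is -10.106°.
Midpoint longitude = -174.124° + (-10.106°)/2 = -174.124° − 5.053° = -179.177°.
(The naïve average (-174.124 + +175.770)/2 = 0.823° is on the wrong side of the globe.)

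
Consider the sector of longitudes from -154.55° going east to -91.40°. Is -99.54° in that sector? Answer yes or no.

Band width going east from -154.55° to -91.40°: ((-91.40 − -154.55) mod 360) = 63.15°.
Offset of -99.54° east of the west edge: ((-99.54 − -154.55) mod 360) = 55.01°.
55.01° ≤ 63.15° ⇒ inside.

Yes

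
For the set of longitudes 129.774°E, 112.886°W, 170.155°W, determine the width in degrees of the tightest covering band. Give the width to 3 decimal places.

117.340°

Sort the longitudes: -170.155°, -112.886°, +129.774°.
Eastward gaps between consecutive values (wrapping around): 57.269°, 242.660°, 60.071°.
Largest gap = 242.660° ⇒ minimal covering band is its complement: 360° − 242.660° = 117.340°.
Band runs from +129.774° eastward to -112.886°, crossing the antimeridian.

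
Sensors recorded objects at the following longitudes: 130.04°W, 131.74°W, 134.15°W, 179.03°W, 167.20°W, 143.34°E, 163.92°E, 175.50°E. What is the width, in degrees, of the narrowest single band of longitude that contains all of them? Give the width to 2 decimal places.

86.62°

Sort the longitudes: -179.03°, -167.20°, -134.15°, -131.74°, -130.04°, +143.34°, +163.92°, +175.50°.
Eastward gaps between consecutive values (wrapping around): 11.83°, 33.05°, 2.41°, 1.70°, 273.38°, 20.58°, 11.58°, 5.47°.
Largest gap = 273.38° ⇒ minimal covering band is its complement: 360° − 273.38° = 86.62°.
Band runs from +143.34° eastward to -130.04°, crossing the antimeridian.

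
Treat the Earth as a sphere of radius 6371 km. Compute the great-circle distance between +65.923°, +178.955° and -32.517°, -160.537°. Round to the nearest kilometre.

11087 km

Δλ = -160.537 − 178.955 = -339.492°; wrapped into (−180°, 180°]: 20.508°.
Δφ = -32.517 − 65.923 = -98.440°.
a = sin²(Δφ/2) + cos φ₁ · cos φ₂ · sin²(Δλ/2) = 0.584288.
c = 2·atan2(√a, √(1−a)) = 1.74018 rad → d = 6371·c ≈ 11086.69 km.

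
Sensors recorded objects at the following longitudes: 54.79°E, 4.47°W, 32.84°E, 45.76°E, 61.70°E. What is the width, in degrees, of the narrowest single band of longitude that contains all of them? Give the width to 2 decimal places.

66.17°

Sort the longitudes: -4.47°, +32.84°, +45.76°, +54.79°, +61.70°.
Eastward gaps between consecutive values (wrapping around): 37.31°, 12.92°, 9.03°, 6.91°, 293.83°.
Largest gap = 293.83° ⇒ minimal covering band is its complement: 360° − 293.83° = 66.17°.
Band runs from -4.47° eastward to +61.70°.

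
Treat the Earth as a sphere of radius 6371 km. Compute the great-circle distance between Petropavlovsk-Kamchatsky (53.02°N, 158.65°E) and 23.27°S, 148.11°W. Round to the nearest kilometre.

9911 km

Δλ = -148.11 − 158.65 = -306.76°; wrapped into (−180°, 180°]: 53.24°.
Δφ = -23.27 − 53.02 = -76.29°.
a = sin²(Δφ/2) + cos φ₁ · cos φ₂ · sin²(Δλ/2) = 0.492441.
c = 2·atan2(√a, √(1−a)) = 1.55568 rad → d = 6371·c ≈ 9911.22 km.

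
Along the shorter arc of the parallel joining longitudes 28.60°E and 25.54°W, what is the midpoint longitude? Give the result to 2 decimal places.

1.53°E

Signed shortest Δλ from +28.60° to -25.54° is -54.14°.
Midpoint longitude = +28.60° + (-54.14°)/2 = +28.60° − 27.07° = +1.53°.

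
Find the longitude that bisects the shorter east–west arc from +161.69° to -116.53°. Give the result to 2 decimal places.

Signed shortest Δλ from +161.69° to -116.53° is +81.78°.
Midpoint longitude = +161.69° + (+81.78°)/2 = +161.69° + 40.89° = +202.58°.
Normalise into (−180°, 180°]: -157.42°.
(The naïve average (+161.69 + -116.53)/2 = 22.58° is on the wrong side of the globe.)

-157.42°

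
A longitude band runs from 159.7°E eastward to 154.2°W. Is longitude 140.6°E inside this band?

Band width going east from +159.7° to -154.2°: ((-154.2 − 159.7) mod 360) = 46.1°.
Offset of +140.6° east of the west edge: ((140.6 − 159.7) mod 360) = 340.9°.
340.9° > 46.1° ⇒ outside.

No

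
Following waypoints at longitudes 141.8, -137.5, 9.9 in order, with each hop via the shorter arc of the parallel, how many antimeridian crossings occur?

Leg 1: +141.8° → -137.5°, shortest Δλ = 80.7° (east) — crosses 180°.
Leg 2: -137.5° → +9.9°, shortest Δλ = 147.4° (east) — does not cross 180°.
Total crossings: 1.

1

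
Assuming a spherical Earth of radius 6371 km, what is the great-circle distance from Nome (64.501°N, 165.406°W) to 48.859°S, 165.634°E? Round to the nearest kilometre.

Δλ = 165.634 − -165.406 = 331.040°; wrapped into (−180°, 180°]: -28.960°.
Δφ = -48.859 − 64.501 = -113.360°.
a = sin²(Δφ/2) + cos φ₁ · cos φ₂ · sin²(Δλ/2) = 0.715961.
c = 2·atan2(√a, √(1−a)) = 2.01742 rad → d = 6371·c ≈ 12852.98 km.

12853 km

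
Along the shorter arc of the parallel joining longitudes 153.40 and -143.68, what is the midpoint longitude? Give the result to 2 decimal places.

Signed shortest Δλ from +153.40° to -143.68° is +62.92°.
Midpoint longitude = +153.40° + (+62.92°)/2 = +153.40° + 31.46° = +184.86°.
Normalise into (−180°, 180°]: -175.14°.
(The naïve average (+153.40 + -143.68)/2 = 4.86° is on the wrong side of the globe.)

-175.14°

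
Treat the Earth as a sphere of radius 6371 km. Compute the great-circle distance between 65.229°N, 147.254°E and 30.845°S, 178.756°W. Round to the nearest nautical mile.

5982 nmi

Δλ = -178.756 − 147.254 = -326.010°; wrapped into (−180°, 180°]: 33.990°.
Δφ = -30.845 − 65.229 = -96.074°.
a = sin²(Δφ/2) + cos φ₁ · cos φ₂ · sin²(Δλ/2) = 0.583639.
c = 2·atan2(√a, √(1−a)) = 1.73886 rad → d = 6371·c ≈ 11078.30 km ≈ 5981.81 nmi.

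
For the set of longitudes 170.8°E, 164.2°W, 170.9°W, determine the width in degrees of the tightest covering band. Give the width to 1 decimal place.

Sort the longitudes: -170.9°, -164.2°, +170.8°.
Eastward gaps between consecutive values (wrapping around): 6.7°, 335.0°, 18.3°.
Largest gap = 335.0° ⇒ minimal covering band is its complement: 360° − 335.0° = 25.0°.
Band runs from +170.8° eastward to -164.2°, crossing the antimeridian.

25.0°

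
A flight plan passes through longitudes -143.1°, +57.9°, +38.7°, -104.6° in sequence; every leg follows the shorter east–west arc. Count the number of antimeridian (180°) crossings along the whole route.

Leg 1: -143.1° → +57.9°, shortest Δλ = -159.0° (west) — crosses 180°.
Leg 2: +57.9° → +38.7°, shortest Δλ = -19.2° (west) — does not cross 180°.
Leg 3: +38.7° → -104.6°, shortest Δλ = -143.3° (west) — does not cross 180°.
Total crossings: 1.

1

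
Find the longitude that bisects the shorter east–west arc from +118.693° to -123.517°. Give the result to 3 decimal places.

Signed shortest Δλ from +118.693° to -123.517° is +117.790°.
Midpoint longitude = +118.693° + (+117.790°)/2 = +118.693° + 58.895° = +177.588°.
(The naïve average (+118.693 + -123.517)/2 = -2.412° is on the wrong side of the globe.)

+177.588°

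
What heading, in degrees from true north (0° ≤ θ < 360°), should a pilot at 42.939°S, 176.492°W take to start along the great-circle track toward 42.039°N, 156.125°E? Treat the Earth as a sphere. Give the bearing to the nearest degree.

Δλ = 156.125 − -176.492 = 332.617°; wrapped into (−180°, 180°]: -27.383°.
θ = atan2( sin Δλ · cos φ₂ , cos φ₁ · sin φ₂ − sin φ₁ · cos φ₂ · cos Δλ )
  = atan2(-0.34159, 0.93947) = -19.981° → normalised to [0°, 360°): 340.019°.

340°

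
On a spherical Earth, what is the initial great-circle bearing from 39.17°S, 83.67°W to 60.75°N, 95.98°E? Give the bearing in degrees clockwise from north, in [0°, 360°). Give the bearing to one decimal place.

0.5°

Δλ = 95.98 − -83.67 = 179.65°.
θ = atan2( sin Δλ · cos φ₂ , cos φ₁ · sin φ₂ − sin φ₁ · cos φ₂ · cos Δλ )
  = atan2(0.00298, 0.36781) = 0.465° → normalised to [0°, 360°): 0.465°.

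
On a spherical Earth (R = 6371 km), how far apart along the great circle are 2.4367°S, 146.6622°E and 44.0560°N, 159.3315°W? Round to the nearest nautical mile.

Δλ = -159.3315 − 146.6622 = -305.9937°; wrapped into (−180°, 180°]: 54.0063°.
Δφ = 44.0560 − -2.4367 = 46.4927°.
a = sin²(Δφ/2) + cos φ₁ · cos φ₂ · sin²(Δλ/2) = 0.303796.
c = 2·atan2(√a, √(1−a)) = 1.16755 rad → d = 6371·c ≈ 7438.45 km ≈ 4016.44 nmi.

4016 nmi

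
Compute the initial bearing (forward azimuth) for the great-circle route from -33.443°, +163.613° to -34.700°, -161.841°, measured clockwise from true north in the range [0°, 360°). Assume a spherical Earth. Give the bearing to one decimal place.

102.3°

Δλ = -161.841 − 163.613 = -325.454°; wrapped into (−180°, 180°]: 34.546°.
θ = atan2( sin Δλ · cos φ₂ , cos φ₁ · sin φ₂ − sin φ₁ · cos φ₂ · cos Δλ )
  = atan2(0.46621, -0.10183) = 102.321° → normalised to [0°, 360°): 102.321°.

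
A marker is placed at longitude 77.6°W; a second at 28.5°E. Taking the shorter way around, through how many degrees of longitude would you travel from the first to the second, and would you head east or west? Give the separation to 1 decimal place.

106.1° east

Raw difference: 28.5 − -77.6 = 106.1°.
Normalise into (−180°, 180°]: 106.1° stays 106.1°.
Positive ⇒ the second point lies to the east; separation 106.1°.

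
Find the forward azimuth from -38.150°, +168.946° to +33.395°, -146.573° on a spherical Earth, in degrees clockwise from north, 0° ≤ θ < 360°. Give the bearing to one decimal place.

36.1°

Δλ = -146.573 − 168.946 = -315.519°; wrapped into (−180°, 180°]: 44.481°.
θ = atan2( sin Δλ · cos φ₂ , cos φ₁ · sin φ₂ − sin φ₁ · cos φ₂ · cos Δλ )
  = atan2(0.58499, 0.80081) = 36.148° → normalised to [0°, 360°): 36.148°.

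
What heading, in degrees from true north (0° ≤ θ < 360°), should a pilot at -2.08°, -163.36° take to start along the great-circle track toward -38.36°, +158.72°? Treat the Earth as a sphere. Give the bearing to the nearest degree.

219°

Δλ = 158.72 − -163.36 = 322.08°; wrapped into (−180°, 180°]: -37.92°.
θ = atan2( sin Δλ · cos φ₂ , cos φ₁ · sin φ₂ − sin φ₁ · cos φ₂ · cos Δλ )
  = atan2(-0.48189, -0.59774) = -141.125° → normalised to [0°, 360°): 218.875°.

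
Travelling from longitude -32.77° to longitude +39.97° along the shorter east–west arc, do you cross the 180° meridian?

Signed shortest Δλ = ((39.97 − -32.77 + 180) mod 360) − 180 = 72.74°.
Going east by 72.74° from -32.77° reaches +39.97° without touching 180°.

No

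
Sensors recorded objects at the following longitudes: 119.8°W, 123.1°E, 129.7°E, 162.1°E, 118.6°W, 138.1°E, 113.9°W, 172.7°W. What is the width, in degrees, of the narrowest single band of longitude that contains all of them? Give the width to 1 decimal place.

Sort the longitudes: -172.7°, -119.8°, -118.6°, -113.9°, +123.1°, +129.7°, +138.1°, +162.1°.
Eastward gaps between consecutive values (wrapping around): 52.9°, 1.2°, 4.7°, 237.0°, 6.6°, 8.4°, 24.0°, 25.2°.
Largest gap = 237.0° ⇒ minimal covering band is its complement: 360° − 237.0° = 123.0°.
Band runs from +123.1° eastward to -113.9°, crossing the antimeridian.

123.0°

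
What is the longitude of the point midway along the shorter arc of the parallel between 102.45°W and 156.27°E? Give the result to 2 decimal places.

Signed shortest Δλ from -102.45° to +156.27° is -101.28°.
Midpoint longitude = -102.45° + (-101.28°)/2 = -102.45° − 50.64° = -153.09°.
(The naïve average (-102.45 + +156.27)/2 = 26.91° is on the wrong side of the globe.)

153.09°W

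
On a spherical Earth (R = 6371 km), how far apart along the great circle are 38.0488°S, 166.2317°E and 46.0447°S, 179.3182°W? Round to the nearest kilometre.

Δλ = -179.3182 − 166.2317 = -345.5499°; wrapped into (−180°, 180°]: 14.4501°.
Δφ = -46.0447 − -38.0488 = -7.9959°.
a = sin²(Δφ/2) + cos φ₁ · cos φ₂ · sin²(Δλ/2) = 0.013507.
c = 2·atan2(√a, √(1−a)) = 0.23296 rad → d = 6371·c ≈ 1484.20 km.

1484 km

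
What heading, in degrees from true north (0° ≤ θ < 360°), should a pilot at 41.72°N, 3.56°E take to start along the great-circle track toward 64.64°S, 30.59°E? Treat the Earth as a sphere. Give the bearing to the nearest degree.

168°

Δλ = 30.59 − 3.56 = 27.03°.
θ = atan2( sin Δλ · cos φ₂ , cos φ₁ · sin φ₂ − sin φ₁ · cos φ₂ · cos Δλ )
  = atan2(0.19465, -0.92838) = 168.159° → normalised to [0°, 360°): 168.159°.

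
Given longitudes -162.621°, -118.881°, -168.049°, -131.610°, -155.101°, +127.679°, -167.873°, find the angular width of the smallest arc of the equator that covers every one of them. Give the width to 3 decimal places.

Sort the longitudes: -168.049°, -167.873°, -162.621°, -155.101°, -131.610°, -118.881°, +127.679°.
Eastward gaps between consecutive values (wrapping around): 0.176°, 5.252°, 7.520°, 23.491°, 12.729°, 246.560°, 64.272°.
Largest gap = 246.560° ⇒ minimal covering band is its complement: 360° − 246.560° = 113.440°.
Band runs from +127.679° eastward to -118.881°, crossing the antimeridian.

113.440°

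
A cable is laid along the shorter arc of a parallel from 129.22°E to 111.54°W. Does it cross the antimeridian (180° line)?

Naïve |-111.54 − 129.22| = 240.76° > 180°, so the shorter arc goes the other way round — across 180°.
Signed shortest Δλ = ((-111.54 − 129.22 + 180) mod 360) − 180 = 119.24°.
Going east by 119.24° from +129.22° passes through 180° before reaching -111.54°.

Yes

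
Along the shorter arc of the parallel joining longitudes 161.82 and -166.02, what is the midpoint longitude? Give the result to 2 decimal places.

+177.90°

Signed shortest Δλ from +161.82° to -166.02° is +32.16°.
Midpoint longitude = +161.82° + (+32.16°)/2 = +161.82° + 16.08° = +177.90°.
(The naïve average (+161.82 + -166.02)/2 = -2.1° is on the wrong side of the globe.)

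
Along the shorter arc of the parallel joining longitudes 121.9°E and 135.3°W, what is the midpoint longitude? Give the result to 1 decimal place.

Signed shortest Δλ from +121.9° to -135.3° is +102.8°.
Midpoint longitude = +121.9° + (+102.8°)/2 = +121.9° + 51.4° = +173.3°.
(The naïve average (+121.9 + -135.3)/2 = -6.7° is on the wrong side of the globe.)

173.3°E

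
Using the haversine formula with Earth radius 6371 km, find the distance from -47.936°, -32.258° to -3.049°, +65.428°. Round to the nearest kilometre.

10326 km

Δλ = 65.428 − -32.258 = 97.686°.
Δφ = -3.049 − -47.936 = 44.887°.
a = sin²(Δφ/2) + cos φ₁ · cos φ₂ · sin²(Δλ/2) = 0.524994.
c = 2·atan2(√a, √(1−a)) = 1.62081 rad → d = 6371·c ≈ 10326.15 km.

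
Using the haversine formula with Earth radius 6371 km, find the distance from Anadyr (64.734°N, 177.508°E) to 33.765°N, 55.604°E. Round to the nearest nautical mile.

4301 nmi

Δλ = 55.604 − 177.508 = -121.904°.
Δφ = 33.765 − 64.734 = -30.969°.
a = sin²(Δφ/2) + cos φ₁ · cos φ₂ · sin²(Δλ/2) = 0.342453.
c = 2·atan2(√a, √(1−a)) = 1.25024 rad → d = 6371·c ≈ 7965.28 km ≈ 4300.91 nmi.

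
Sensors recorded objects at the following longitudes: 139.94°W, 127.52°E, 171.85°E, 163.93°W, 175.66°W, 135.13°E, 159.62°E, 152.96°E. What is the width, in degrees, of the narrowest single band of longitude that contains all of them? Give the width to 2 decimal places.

92.54°

Sort the longitudes: -175.66°, -163.93°, -139.94°, +127.52°, +135.13°, +152.96°, +159.62°, +171.85°.
Eastward gaps between consecutive values (wrapping around): 11.73°, 23.99°, 267.46°, 7.61°, 17.83°, 6.66°, 12.23°, 12.49°.
Largest gap = 267.46° ⇒ minimal covering band is its complement: 360° − 267.46° = 92.54°.
Band runs from +127.52° eastward to -139.94°, crossing the antimeridian.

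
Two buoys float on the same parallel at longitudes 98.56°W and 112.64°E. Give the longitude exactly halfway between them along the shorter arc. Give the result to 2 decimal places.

172.96°W

Signed shortest Δλ from -98.56° to +112.64° is -148.80°.
Midpoint longitude = -98.56° + (-148.80°)/2 = -98.56° − 74.40° = -172.96°.
(The naïve average (-98.56 + +112.64)/2 = 7.04° is on the wrong side of the globe.)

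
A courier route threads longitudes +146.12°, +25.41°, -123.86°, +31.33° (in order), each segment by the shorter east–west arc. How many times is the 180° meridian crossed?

Leg 1: +146.12° → +25.41°, shortest Δλ = -120.71° (west) — does not cross 180°.
Leg 2: +25.41° → -123.86°, shortest Δλ = -149.27° (west) — does not cross 180°.
Leg 3: -123.86° → +31.33°, shortest Δλ = 155.19° (east) — does not cross 180°.
Total crossings: 0.

0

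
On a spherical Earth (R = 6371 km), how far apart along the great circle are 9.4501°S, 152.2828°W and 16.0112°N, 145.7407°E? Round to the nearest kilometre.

7384 km

Δλ = 145.7407 − -152.2828 = 298.0235°; wrapped into (−180°, 180°]: -61.9765°.
Δφ = 16.0112 − -9.4501 = 25.4613°.
a = sin²(Δφ/2) + cos φ₁ · cos φ₂ · sin²(Δλ/2) = 0.299904.
c = 2·atan2(√a, √(1−a)) = 1.15907 rad → d = 6371·c ≈ 7384.44 km.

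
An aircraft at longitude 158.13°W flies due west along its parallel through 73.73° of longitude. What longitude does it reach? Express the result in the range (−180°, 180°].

128.14°E

Start at -158.13°; shift −73.73° → -231.86°.
-231.86° lies outside (−180°, 180°]; add 360° → +128.14°.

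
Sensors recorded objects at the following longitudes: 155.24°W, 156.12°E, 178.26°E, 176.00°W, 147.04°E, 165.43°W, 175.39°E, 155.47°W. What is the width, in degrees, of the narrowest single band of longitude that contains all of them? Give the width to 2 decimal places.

Sort the longitudes: -176.00°, -165.43°, -155.47°, -155.24°, +147.04°, +156.12°, +175.39°, +178.26°.
Eastward gaps between consecutive values (wrapping around): 10.57°, 9.96°, 0.23°, 302.28°, 9.08°, 19.27°, 2.87°, 5.74°.
Largest gap = 302.28° ⇒ minimal covering band is its complement: 360° − 302.28° = 57.72°.
Band runs from +147.04° eastward to -155.24°, crossing the antimeridian.

57.72°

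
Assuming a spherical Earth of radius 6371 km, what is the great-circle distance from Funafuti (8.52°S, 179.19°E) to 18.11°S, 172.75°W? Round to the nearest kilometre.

Δλ = -172.75 − 179.19 = -351.94°; wrapped into (−180°, 180°]: 8.06°.
Δφ = -18.11 − -8.52 = -9.59°.
a = sin²(Δφ/2) + cos φ₁ · cos φ₂ · sin²(Δλ/2) = 0.011630.
c = 2·atan2(√a, √(1−a)) = 0.21611 rad → d = 6371·c ≈ 1376.81 km.

1377 km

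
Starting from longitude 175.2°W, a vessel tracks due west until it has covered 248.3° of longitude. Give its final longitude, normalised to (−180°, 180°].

Start at -175.2°; shift −248.3° → -423.5°.
-423.5° lies outside (−180°, 180°]; add 360° → -63.5°.

63.5°W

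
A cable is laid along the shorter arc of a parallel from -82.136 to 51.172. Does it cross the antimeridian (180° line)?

Signed shortest Δλ = ((51.172 − -82.136 + 180) mod 360) − 180 = 133.308°.
Going east by 133.308° from -82.136° reaches +51.172° without touching 180°.

No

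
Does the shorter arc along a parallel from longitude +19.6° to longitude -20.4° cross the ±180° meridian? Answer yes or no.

No

Signed shortest Δλ = ((-20.4 − 19.6 + 180) mod 360) − 180 = -40.0°.
Going west by 40.0° from +19.6° reaches -20.4° without touching 180°.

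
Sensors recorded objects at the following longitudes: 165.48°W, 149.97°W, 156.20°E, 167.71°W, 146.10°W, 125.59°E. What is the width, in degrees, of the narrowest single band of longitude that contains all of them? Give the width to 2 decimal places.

88.31°

Sort the longitudes: -167.71°, -165.48°, -149.97°, -146.10°, +125.59°, +156.20°.
Eastward gaps between consecutive values (wrapping around): 2.23°, 15.51°, 3.87°, 271.69°, 30.61°, 36.09°.
Largest gap = 271.69° ⇒ minimal covering band is its complement: 360° − 271.69° = 88.31°.
Band runs from +125.59° eastward to -146.10°, crossing the antimeridian.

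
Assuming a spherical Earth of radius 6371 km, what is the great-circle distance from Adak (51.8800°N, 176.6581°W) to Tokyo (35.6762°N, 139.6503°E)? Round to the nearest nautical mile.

Δλ = 139.6503 − -176.6581 = 316.3084°; wrapped into (−180°, 180°]: -43.6916°.
Δφ = 35.6762 − 51.8800 = -16.2038°.
a = sin²(Δφ/2) + cos φ₁ · cos φ₂ · sin²(Δλ/2) = 0.089297.
c = 2·atan2(√a, √(1−a)) = 0.60692 rad → d = 6371·c ≈ 3866.72 km ≈ 2087.86 nmi.

2088 nmi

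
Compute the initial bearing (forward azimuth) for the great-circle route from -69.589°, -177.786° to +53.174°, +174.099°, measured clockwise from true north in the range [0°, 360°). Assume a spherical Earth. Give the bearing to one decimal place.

354.2°

Δλ = 174.099 − -177.786 = 351.885°; wrapped into (−180°, 180°]: -8.115°.
θ = atan2( sin Δλ · cos φ₂ , cos φ₁ · sin φ₂ − sin φ₁ · cos φ₂ · cos Δλ )
  = atan2(-0.08461, 0.83529) = -5.784° → normalised to [0°, 360°): 354.216°.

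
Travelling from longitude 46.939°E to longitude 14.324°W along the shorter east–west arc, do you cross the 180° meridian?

No

Signed shortest Δλ = ((-14.324 − 46.939 + 180) mod 360) − 180 = -61.263°.
Going west by 61.263° from +46.939° reaches -14.324° without touching 180°.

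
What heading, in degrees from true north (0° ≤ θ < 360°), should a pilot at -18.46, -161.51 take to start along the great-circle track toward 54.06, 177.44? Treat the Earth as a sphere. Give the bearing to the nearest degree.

Δλ = 177.44 − -161.51 = 338.95°; wrapped into (−180°, 180°]: -21.05°.
θ = atan2( sin Δλ · cos φ₂ , cos φ₁ · sin φ₂ − sin φ₁ · cos φ₂ · cos Δλ )
  = atan2(-0.21082, 0.94142) = -12.622° → normalised to [0°, 360°): 347.378°.

347°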